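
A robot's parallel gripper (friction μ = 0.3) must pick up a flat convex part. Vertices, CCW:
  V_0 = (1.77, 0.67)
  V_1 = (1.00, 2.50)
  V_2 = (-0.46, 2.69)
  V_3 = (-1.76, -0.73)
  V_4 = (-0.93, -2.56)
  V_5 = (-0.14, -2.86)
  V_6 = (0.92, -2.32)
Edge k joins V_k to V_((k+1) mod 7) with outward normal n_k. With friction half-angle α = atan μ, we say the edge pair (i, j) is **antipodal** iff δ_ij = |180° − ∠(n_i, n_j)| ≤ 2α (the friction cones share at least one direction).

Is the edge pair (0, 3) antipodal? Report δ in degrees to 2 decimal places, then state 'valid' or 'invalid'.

α = atan 0.3 = 16.70°;  2α = 33.40°
edge 0: e_0 = (-0.77, +1.83);  n_0 = (+0.9217, +0.3878)
edge 3: e_3 = (+0.83, -1.83);  n_3 = (-0.9107, -0.4131)
∠(n_0, n_3) = 178.42°
δ = |180° − 178.42°| = 1.58°
1.58° ≤ 2α = 33.40°  →  valid

δ = 1.58°, valid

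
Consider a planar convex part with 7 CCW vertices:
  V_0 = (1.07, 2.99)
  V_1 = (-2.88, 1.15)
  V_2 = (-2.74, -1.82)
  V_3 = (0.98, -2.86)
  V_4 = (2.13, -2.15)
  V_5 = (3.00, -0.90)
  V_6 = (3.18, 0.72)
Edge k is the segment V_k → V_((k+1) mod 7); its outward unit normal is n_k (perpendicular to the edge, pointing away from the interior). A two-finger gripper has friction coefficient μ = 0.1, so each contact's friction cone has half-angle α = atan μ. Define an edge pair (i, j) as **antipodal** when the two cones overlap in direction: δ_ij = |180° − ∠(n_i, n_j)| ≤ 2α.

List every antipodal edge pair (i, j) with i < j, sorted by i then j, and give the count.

count = 2; pairs: (0,3), (1,5)

α = atan 0.1 = 5.71°;  2α = 11.42°
n_0 = (-0.4223, +0.9065)
n_1 = (-0.9989, -0.0471)
n_2 = (-0.2692, -0.9631)
n_3 = (+0.5253, -0.8509)
n_4 = (+0.8208, -0.5713)
n_5 = (+0.9939, -0.1104)
n_6 = (+0.7324, +0.6808)
  (0,1): δ = 112.28°  ·
  (0,2): δ = 40.60°  ·
  (0,3): δ = 6.71°  ✓
  (0,4): δ = 30.18°  ·
  (0,5): δ = 58.68°  ·
  (0,6): δ = 107.93°  ·
  (1,2): δ = 108.32°  ·
  (1,3): δ = 61.01°  ·
  (1,4): δ = 37.54°  ·
  (1,5): δ = 9.04°  ✓
  (1,6): δ = 40.21°  ·
  (2,3): δ = 132.69°  ·
  (2,4): δ = 109.22°  ·
  (2,5): δ = 80.72°  ·
  (2,6): δ = 31.47°  ·
  (3,4): δ = 156.53°  ·
  (3,5): δ = 128.03°  ·
  (3,6): δ = 78.78°  ·
  (4,5): δ = 151.50°  ·
  (4,6): δ = 102.25°  ·
  (5,6): δ = 130.75°  ·
antipodal pairs: 2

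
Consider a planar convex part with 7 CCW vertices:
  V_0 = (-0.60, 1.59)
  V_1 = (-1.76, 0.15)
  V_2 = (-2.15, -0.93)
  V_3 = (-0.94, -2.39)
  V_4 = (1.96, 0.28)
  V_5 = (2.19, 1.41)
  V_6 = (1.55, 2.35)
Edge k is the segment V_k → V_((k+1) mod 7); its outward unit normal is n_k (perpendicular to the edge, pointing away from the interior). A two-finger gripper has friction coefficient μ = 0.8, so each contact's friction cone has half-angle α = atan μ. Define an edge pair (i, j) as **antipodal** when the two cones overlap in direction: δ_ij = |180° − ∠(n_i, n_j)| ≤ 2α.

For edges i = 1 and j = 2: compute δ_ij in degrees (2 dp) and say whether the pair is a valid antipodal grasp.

α = atan 0.8 = 38.66°;  2α = 77.32°
edge 1: e_1 = (-0.39, -1.08);  n_1 = (-0.9406, +0.3396)
edge 2: e_2 = (+1.21, -1.46);  n_2 = (-0.7699, -0.6381)
∠(n_1, n_2) = 59.51°
δ = |180° − 59.51°| = 120.49°
120.49° > 2α = 77.32°  →  invalid

δ = 120.49°, invalid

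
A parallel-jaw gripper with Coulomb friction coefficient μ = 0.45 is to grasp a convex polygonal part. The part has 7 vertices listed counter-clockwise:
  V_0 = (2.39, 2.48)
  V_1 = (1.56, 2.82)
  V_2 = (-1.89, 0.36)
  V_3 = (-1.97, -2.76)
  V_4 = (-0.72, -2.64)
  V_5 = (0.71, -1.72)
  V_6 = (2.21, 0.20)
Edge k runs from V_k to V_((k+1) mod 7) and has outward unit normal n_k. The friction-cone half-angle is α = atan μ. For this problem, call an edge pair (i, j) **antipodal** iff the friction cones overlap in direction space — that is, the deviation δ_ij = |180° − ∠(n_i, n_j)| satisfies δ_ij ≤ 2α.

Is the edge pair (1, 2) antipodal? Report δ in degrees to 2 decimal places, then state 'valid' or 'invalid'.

δ = 126.96°, invalid

α = atan 0.45 = 24.23°;  2α = 48.46°
edge 1: e_1 = (-3.45, -2.46);  n_1 = (-0.5806, +0.8142)
edge 2: e_2 = (-0.08, -3.12);  n_2 = (-0.9997, +0.0256)
∠(n_1, n_2) = 53.04°
δ = |180° − 53.04°| = 126.96°
126.96° > 2α = 48.46°  →  invalid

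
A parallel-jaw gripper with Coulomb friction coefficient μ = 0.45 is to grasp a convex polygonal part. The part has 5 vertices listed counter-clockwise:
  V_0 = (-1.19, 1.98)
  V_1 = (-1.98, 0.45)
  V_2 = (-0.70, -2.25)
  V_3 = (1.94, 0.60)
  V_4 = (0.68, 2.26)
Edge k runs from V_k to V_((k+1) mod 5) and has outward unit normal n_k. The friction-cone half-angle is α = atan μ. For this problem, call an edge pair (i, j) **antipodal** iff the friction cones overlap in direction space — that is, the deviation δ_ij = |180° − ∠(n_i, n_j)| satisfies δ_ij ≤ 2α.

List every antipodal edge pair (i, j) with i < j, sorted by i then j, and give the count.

α = atan 0.45 = 24.23°;  2α = 48.46°
n_0 = (-0.8885, +0.4588)
n_1 = (-0.9036, -0.4284)
n_2 = (+0.7336, -0.6796)
n_3 = (+0.7965, +0.6046)
n_4 = (-0.1481, +0.9890)
  (0,1): δ = 127.33°  ·
  (0,2): δ = 15.50°  ✓
  (0,3): δ = 64.51°  ·
  (0,4): δ = 125.82°  ·
  (1,2): δ = 68.17°  ·
  (1,3): δ = 11.84°  ✓
  (1,4): δ = 73.15°  ·
  (2,3): δ = 99.99°  ·
  (2,4): δ = 38.67°  ✓
  (3,4): δ = 118.68°  ·
antipodal pairs: 3

count = 3; pairs: (0,2), (1,3), (2,4)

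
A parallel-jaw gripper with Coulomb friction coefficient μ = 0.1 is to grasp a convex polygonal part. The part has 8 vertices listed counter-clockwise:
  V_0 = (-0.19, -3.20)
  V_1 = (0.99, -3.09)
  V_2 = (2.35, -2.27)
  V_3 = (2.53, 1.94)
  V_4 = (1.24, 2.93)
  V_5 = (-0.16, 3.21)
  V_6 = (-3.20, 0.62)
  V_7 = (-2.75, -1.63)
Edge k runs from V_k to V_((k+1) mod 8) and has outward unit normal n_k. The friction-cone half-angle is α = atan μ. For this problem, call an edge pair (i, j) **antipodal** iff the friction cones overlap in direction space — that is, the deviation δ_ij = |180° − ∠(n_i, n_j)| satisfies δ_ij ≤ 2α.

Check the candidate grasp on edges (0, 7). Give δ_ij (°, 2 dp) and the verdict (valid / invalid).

α = atan 0.1 = 5.71°;  2α = 11.42°
edge 0: e_0 = (+1.18, +0.11);  n_0 = (+0.0928, -0.9957)
edge 7: e_7 = (+2.56, -1.57);  n_7 = (-0.5228, -0.8525)
∠(n_0, n_7) = 36.85°
δ = |180° − 36.85°| = 143.15°
143.15° > 2α = 11.42°  →  invalid

δ = 143.15°, invalid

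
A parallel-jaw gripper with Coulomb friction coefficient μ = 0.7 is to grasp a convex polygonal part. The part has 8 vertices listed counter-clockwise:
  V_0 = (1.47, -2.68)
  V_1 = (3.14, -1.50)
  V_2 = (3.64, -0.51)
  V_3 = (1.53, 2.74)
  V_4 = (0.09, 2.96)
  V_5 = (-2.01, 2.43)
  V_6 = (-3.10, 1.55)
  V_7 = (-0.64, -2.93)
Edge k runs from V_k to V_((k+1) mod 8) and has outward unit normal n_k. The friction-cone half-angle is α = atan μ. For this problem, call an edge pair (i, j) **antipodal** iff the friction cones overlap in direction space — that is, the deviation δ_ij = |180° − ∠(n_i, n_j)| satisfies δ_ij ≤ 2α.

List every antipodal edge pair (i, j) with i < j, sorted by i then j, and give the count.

α = atan 0.7 = 34.99°;  2α = 69.98°
n_0 = (+0.5771, -0.8167)
n_1 = (+0.8926, -0.4508)
n_2 = (+0.8387, +0.5445)
n_3 = (+0.1510, +0.9885)
n_4 = (-0.2447, +0.9696)
n_5 = (-0.6282, +0.7781)
n_6 = (-0.8765, -0.4813)
n_7 = (+0.1177, -0.9931)
  (0,1): δ = 152.04°  ·
  (0,2): δ = 92.25°  ·
  (0,3): δ = 43.93°  ✓
  (0,4): δ = 21.08°  ✓
  (0,5): δ = 3.67°  ✓
  (0,6): δ = 83.53°  ·
  (0,7): δ = 151.51°  ·
  (1,2): δ = 120.21°  ·
  (1,3): δ = 71.89°  ·
  (1,4): δ = 49.04°  ✓
  (1,5): δ = 24.29°  ✓
  (1,6): δ = 55.57°  ✓
  (1,7): δ = 123.55°  ·
  (2,3): δ = 131.68°  ·
  (2,4): δ = 108.83°  ·
  (2,5): δ = 84.08°  ·
  (2,6): δ = 4.22°  ✓
  (2,7): δ = 63.76°  ✓
  (3,4): δ = 157.15°  ·
  (3,5): δ = 132.40°  ·
  (3,6): δ = 52.54°  ✓
  (3,7): δ = 15.44°  ✓
  (4,5): δ = 155.25°  ·
  (4,6): δ = 75.39°  ·
  (4,7): δ = 7.41°  ✓
  (5,6): δ = 100.14°  ·
  (5,7): δ = 32.16°  ✓
  (6,7): δ = 112.01°  ·
antipodal pairs: 12

count = 12; pairs: (0,3), (0,4), (0,5), (1,4), (1,5), (1,6), (2,6), (2,7), (3,6), (3,7), (4,7), (5,7)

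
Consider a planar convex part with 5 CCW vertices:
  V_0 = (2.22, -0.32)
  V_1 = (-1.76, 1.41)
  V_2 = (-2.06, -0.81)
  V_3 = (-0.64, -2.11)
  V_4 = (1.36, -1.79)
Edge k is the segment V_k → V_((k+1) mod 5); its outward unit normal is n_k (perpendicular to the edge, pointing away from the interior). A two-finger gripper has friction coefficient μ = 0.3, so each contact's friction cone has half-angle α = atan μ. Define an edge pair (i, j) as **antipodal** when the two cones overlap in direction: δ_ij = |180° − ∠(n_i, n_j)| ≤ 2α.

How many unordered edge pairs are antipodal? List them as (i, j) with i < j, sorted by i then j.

α = atan 0.3 = 16.70°;  2α = 33.40°
n_0 = (+0.3986, +0.9171)
n_1 = (-0.9910, +0.1339)
n_2 = (-0.6753, -0.7376)
n_3 = (+0.1580, -0.9874)
n_4 = (+0.8631, -0.5050)
  (0,1): δ = 74.20°  ·
  (0,2): δ = 18.98°  ✓
  (0,3): δ = 32.58°  ✓
  (0,4): δ = 83.16°  ·
  (1,2): δ = 124.78°  ·
  (1,3): δ = 73.21°  ·
  (1,4): δ = 22.63°  ✓
  (2,3): δ = 128.44°  ·
  (2,4): δ = 77.86°  ·
  (3,4): δ = 129.42°  ·
antipodal pairs: 3

count = 3; pairs: (0,2), (0,3), (1,4)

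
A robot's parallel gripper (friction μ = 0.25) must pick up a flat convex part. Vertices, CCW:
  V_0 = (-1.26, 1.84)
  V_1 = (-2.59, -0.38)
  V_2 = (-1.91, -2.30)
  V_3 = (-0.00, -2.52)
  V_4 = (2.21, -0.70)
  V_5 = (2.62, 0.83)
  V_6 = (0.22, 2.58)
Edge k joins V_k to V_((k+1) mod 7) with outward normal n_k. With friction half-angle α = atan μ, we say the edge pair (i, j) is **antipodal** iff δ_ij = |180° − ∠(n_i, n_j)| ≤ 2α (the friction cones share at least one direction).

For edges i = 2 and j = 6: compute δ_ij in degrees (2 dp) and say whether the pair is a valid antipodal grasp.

δ = 33.14°, invalid

α = atan 0.25 = 14.04°;  2α = 28.07°
edge 2: e_2 = (+1.91, -0.22);  n_2 = (-0.1144, -0.9934)
edge 6: e_6 = (-1.48, -0.74);  n_6 = (-0.4472, +0.8944)
∠(n_2, n_6) = 146.86°
δ = |180° − 146.86°| = 33.14°
33.14° > 2α = 28.07°  →  invalid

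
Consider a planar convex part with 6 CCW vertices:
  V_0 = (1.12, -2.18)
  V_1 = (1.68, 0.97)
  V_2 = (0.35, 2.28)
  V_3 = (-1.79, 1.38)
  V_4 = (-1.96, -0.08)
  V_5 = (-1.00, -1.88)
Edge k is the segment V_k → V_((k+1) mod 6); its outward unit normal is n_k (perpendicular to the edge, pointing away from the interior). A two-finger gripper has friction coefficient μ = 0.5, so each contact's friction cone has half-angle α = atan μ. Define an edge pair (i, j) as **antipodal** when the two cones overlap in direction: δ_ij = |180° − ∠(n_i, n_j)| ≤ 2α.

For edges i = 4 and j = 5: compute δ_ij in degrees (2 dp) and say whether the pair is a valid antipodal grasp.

δ = 126.13°, invalid

α = atan 0.5 = 26.57°;  2α = 53.13°
edge 4: e_4 = (+0.96, -1.80);  n_4 = (-0.8824, -0.4706)
edge 5: e_5 = (+2.12, -0.30);  n_5 = (-0.1401, -0.9901)
∠(n_4, n_5) = 53.87°
δ = |180° − 53.87°| = 126.13°
126.13° > 2α = 53.13°  →  invalid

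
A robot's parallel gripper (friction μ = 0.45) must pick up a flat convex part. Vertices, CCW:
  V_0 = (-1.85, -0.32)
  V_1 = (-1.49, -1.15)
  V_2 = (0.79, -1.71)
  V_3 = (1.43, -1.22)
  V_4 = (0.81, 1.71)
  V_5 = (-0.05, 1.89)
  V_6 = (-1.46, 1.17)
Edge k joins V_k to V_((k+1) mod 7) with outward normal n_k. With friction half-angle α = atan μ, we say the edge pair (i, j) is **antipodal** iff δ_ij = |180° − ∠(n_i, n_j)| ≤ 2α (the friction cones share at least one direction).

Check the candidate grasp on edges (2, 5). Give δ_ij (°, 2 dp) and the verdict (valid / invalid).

δ = 10.39°, valid

α = atan 0.45 = 24.23°;  2α = 48.46°
edge 2: e_2 = (+0.64, +0.49);  n_2 = (+0.6079, -0.7940)
edge 5: e_5 = (-1.41, -0.72);  n_5 = (-0.4548, +0.8906)
∠(n_2, n_5) = 169.61°
δ = |180° − 169.61°| = 10.39°
10.39° ≤ 2α = 48.46°  →  valid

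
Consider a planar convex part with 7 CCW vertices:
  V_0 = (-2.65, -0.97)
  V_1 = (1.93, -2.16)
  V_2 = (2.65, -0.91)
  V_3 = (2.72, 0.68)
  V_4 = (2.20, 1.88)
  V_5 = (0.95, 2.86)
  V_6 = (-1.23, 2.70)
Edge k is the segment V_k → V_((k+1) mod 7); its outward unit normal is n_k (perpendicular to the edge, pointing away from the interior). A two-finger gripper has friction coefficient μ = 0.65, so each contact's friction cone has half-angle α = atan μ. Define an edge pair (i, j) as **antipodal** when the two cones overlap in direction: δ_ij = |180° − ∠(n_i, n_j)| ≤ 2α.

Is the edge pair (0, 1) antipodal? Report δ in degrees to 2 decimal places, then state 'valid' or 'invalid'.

δ = 105.38°, invalid

α = atan 0.65 = 33.02°;  2α = 66.05°
edge 0: e_0 = (+4.58, -1.19);  n_0 = (-0.2515, -0.9679)
edge 1: e_1 = (+0.72, +1.25);  n_1 = (+0.8665, -0.4991)
∠(n_0, n_1) = 74.62°
δ = |180° − 74.62°| = 105.38°
105.38° > 2α = 66.05°  →  invalid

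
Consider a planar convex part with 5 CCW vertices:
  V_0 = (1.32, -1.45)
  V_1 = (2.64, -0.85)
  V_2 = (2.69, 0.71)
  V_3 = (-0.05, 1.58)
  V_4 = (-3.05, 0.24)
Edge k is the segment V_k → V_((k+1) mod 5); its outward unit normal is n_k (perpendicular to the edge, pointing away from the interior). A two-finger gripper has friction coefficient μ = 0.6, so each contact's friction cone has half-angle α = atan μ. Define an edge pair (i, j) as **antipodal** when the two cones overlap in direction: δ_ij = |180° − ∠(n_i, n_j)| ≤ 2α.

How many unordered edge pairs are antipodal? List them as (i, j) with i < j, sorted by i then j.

α = atan 0.6 = 30.96°;  2α = 61.93°
n_0 = (+0.4138, -0.9104)
n_1 = (+0.9995, -0.0320)
n_2 = (+0.3026, +0.9531)
n_3 = (-0.4078, +0.9131)
n_4 = (-0.3607, -0.9327)
  (0,1): δ = 116.28°  ·
  (0,2): δ = 42.06°  ✓
  (0,3): δ = 0.38°  ✓
  (0,4): δ = 134.41°  ·
  (1,2): δ = 105.78°  ·
  (1,3): δ = 64.10°  ·
  (1,4): δ = 70.69°  ·
  (2,3): δ = 138.32°  ·
  (2,4): δ = 3.53°  ✓
  (3,4): δ = 45.21°  ✓
antipodal pairs: 4

count = 4; pairs: (0,2), (0,3), (2,4), (3,4)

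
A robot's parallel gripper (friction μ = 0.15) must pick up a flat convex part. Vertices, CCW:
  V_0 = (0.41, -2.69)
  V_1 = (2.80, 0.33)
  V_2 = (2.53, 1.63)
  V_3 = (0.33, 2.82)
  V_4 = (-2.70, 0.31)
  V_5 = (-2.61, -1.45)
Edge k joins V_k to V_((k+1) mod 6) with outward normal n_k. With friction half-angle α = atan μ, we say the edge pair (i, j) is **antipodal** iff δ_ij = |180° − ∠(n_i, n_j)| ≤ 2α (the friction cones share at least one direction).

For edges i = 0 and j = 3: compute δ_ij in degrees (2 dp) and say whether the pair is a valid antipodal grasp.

α = atan 0.15 = 8.53°;  2α = 17.06°
edge 0: e_0 = (+2.39, +3.02);  n_0 = (+0.7842, -0.6206)
edge 3: e_3 = (-3.03, -2.51);  n_3 = (-0.6379, +0.7701)
∠(n_0, n_3) = 168.00°
δ = |180° − 168.00°| = 12.00°
12.00° ≤ 2α = 17.06°  →  valid

δ = 12.00°, valid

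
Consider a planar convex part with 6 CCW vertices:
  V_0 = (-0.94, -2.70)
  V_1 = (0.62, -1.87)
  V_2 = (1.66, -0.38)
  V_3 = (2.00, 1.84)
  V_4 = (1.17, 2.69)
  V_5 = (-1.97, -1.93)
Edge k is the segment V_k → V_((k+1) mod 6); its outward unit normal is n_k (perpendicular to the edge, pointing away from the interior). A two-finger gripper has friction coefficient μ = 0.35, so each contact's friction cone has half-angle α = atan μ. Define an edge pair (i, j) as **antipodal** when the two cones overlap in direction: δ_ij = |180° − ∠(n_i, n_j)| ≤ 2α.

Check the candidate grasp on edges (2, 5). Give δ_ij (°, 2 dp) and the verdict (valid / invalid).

δ = 61.93°, invalid

α = atan 0.35 = 19.29°;  2α = 38.58°
edge 2: e_2 = (+0.34, +2.22);  n_2 = (+0.9885, -0.1514)
edge 5: e_5 = (+1.03, -0.77);  n_5 = (-0.5988, -0.8009)
∠(n_2, n_5) = 118.07°
δ = |180° − 118.07°| = 61.93°
61.93° > 2α = 38.58°  →  invalid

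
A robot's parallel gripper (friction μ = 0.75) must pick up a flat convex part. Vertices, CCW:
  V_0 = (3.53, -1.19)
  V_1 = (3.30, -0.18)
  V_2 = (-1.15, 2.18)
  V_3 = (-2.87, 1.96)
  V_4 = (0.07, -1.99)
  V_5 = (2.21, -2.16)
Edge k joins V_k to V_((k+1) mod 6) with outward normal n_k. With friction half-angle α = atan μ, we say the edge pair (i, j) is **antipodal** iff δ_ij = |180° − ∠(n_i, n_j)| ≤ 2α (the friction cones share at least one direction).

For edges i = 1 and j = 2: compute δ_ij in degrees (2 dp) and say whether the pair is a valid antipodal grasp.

α = atan 0.75 = 36.87°;  2α = 73.74°
edge 1: e_1 = (-4.45, +2.36);  n_1 = (+0.4685, +0.8834)
edge 2: e_2 = (-1.72, -0.22);  n_2 = (-0.1269, +0.9919)
∠(n_1, n_2) = 35.23°
δ = |180° − 35.23°| = 144.77°
144.77° > 2α = 73.74°  →  invalid

δ = 144.77°, invalid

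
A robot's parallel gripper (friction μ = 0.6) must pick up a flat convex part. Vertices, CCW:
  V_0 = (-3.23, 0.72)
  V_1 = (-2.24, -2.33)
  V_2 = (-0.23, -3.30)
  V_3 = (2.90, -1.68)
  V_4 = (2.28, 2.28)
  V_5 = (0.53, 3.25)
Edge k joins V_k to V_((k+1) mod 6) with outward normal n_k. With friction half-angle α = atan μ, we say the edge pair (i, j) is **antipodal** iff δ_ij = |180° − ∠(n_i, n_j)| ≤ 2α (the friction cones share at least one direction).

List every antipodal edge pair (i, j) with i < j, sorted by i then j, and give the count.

α = atan 0.6 = 30.96°;  2α = 61.93°
n_0 = (-0.9511, -0.3087)
n_1 = (-0.4346, -0.9006)
n_2 = (+0.4597, -0.8881)
n_3 = (+0.9880, +0.1547)
n_4 = (+0.4848, +0.8746)
n_5 = (-0.5583, +0.8297)
  (0,1): δ = 133.74°  ·
  (0,2): δ = 80.62°  ·
  (0,3): δ = 9.08°  ✓
  (0,4): δ = 43.02°  ✓
  (0,5): δ = 105.95°  ·
  (1,2): δ = 126.87°  ·
  (1,3): δ = 55.34°  ✓
  (1,4): δ = 3.24°  ✓
  (1,5): δ = 59.70°  ✓
  (2,3): δ = 108.47°  ·
  (2,4): δ = 56.36°  ✓
  (2,5): δ = 6.57°  ✓
  (3,4): δ = 127.90°  ·
  (3,5): δ = 64.96°  ·
  (4,5): δ = 117.07°  ·
antipodal pairs: 7

count = 7; pairs: (0,3), (0,4), (1,3), (1,4), (1,5), (2,4), (2,5)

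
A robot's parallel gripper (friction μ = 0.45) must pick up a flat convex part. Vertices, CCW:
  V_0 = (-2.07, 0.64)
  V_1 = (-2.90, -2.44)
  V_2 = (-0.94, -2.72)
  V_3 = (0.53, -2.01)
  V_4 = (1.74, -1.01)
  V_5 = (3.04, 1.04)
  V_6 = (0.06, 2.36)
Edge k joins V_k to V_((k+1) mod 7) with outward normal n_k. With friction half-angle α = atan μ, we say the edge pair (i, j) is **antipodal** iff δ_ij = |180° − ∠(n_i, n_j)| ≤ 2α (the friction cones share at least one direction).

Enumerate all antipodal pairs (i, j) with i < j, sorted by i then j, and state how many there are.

count = 7; pairs: (0,3), (0,4), (1,5), (1,6), (2,6), (3,6), (4,6)

α = atan 0.45 = 24.23°;  2α = 48.46°
n_0 = (-0.9656, +0.2602)
n_1 = (-0.1414, -0.9899)
n_2 = (+0.4349, -0.9005)
n_3 = (+0.6370, -0.7708)
n_4 = (+0.8445, -0.5355)
n_5 = (+0.4050, +0.9143)
n_6 = (-0.6283, +0.7780)
  (0,1): δ = 83.05°  ·
  (0,2): δ = 49.14°  ·
  (0,3): δ = 35.35°  ✓
  (0,4): δ = 17.30°  ✓
  (0,5): δ = 81.19°  ·
  (0,6): δ = 144.00°  ·
  (1,2): δ = 146.09°  ·
  (1,3): δ = 132.30°  ·
  (1,4): δ = 114.25°  ·
  (1,5): δ = 15.76°  ✓
  (1,6): δ = 47.05°  ✓
  (2,3): δ = 166.21°  ·
  (2,4): δ = 148.16°  ·
  (2,5): δ = 49.67°  ·
  (2,6): δ = 13.14°  ✓
  (3,4): δ = 161.95°  ·
  (3,5): δ = 63.46°  ·
  (3,6): δ = 0.65°  ✓
  (4,5): δ = 81.51°  ·
  (4,6): δ = 18.70°  ✓
  (5,6): δ = 117.19°  ·
antipodal pairs: 7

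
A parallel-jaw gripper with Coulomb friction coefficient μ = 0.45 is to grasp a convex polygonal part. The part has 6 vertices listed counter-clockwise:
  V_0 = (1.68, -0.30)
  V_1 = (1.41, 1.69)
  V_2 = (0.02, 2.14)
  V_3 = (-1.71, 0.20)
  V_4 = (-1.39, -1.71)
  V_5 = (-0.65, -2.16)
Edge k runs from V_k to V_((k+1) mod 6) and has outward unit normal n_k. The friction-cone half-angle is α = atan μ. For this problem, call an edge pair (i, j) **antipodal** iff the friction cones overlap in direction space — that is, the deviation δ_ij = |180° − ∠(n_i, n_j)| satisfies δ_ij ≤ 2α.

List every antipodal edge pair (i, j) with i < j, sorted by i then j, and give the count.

count = 3; pairs: (0,3), (1,4), (2,5)

α = atan 0.45 = 24.23°;  2α = 48.46°
n_0 = (+0.9909, +0.1344)
n_1 = (+0.3080, +0.9514)
n_2 = (-0.7463, +0.6656)
n_3 = (-0.9863, -0.1652)
n_4 = (-0.5196, -0.8544)
n_5 = (+0.6239, -0.7815)
  (0,1): δ = 115.67°  ·
  (0,2): δ = 49.45°  ·
  (0,3): δ = 1.78°  ✓
  (0,4): δ = 50.97°  ·
  (0,5): δ = 120.87°  ·
  (1,2): δ = 113.79°  ·
  (1,3): δ = 62.55°  ·
  (1,4): δ = 13.37°  ✓
  (1,5): δ = 56.54°  ·
  (2,3): δ = 128.76°  ·
  (2,4): δ = 79.58°  ·
  (2,5): δ = 9.68°  ✓
  (3,4): δ = 130.82°  ·
  (3,5): δ = 60.91°  ·
  (4,5): δ = 110.10°  ·
antipodal pairs: 3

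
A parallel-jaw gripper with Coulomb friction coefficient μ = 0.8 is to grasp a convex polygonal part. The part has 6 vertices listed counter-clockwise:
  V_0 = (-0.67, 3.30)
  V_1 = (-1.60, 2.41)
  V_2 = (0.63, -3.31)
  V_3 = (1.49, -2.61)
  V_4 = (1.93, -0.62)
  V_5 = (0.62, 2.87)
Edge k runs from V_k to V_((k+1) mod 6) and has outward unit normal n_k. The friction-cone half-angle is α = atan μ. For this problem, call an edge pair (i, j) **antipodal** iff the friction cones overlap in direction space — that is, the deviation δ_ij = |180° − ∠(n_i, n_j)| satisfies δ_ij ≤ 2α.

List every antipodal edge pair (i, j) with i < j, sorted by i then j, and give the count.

α = atan 0.8 = 38.66°;  2α = 77.32°
n_0 = (-0.6914, +0.7225)
n_1 = (-0.9317, -0.3632)
n_2 = (+0.6313, -0.7756)
n_3 = (+0.9764, -0.2159)
n_4 = (+0.9362, +0.3514)
n_5 = (+0.3162, +0.9487)
  (0,1): δ = 112.44°  ·
  (0,2): δ = 4.60°  ✓
  (0,3): δ = 33.79°  ✓
  (0,4): δ = 66.83°  ✓
  (0,5): δ = 117.82°  ·
  (1,2): δ = 72.15°  ✓
  (1,3): δ = 33.77°  ✓
  (1,4): δ = 0.72°  ✓
  (1,5): δ = 50.27°  ✓
  (2,3): δ = 141.61°  ·
  (2,4): δ = 108.57°  ·
  (2,5): δ = 57.58°  ✓
  (3,4): δ = 146.96°  ·
  (3,5): δ = 95.97°  ·
  (4,5): δ = 129.01°  ·
antipodal pairs: 8

count = 8; pairs: (0,2), (0,3), (0,4), (1,2), (1,3), (1,4), (1,5), (2,5)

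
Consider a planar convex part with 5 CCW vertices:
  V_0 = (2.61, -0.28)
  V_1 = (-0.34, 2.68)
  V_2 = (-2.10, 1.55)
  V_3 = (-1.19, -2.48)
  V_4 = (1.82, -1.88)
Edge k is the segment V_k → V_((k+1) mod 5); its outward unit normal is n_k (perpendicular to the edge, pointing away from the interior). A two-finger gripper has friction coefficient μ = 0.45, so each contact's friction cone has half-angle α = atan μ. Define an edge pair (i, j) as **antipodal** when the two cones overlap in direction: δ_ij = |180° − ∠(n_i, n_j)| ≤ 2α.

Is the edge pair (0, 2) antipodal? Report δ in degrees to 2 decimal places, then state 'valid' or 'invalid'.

α = atan 0.45 = 24.23°;  2α = 48.46°
edge 0: e_0 = (-2.95, +2.96);  n_0 = (+0.7083, +0.7059)
edge 2: e_2 = (+0.91, -4.03);  n_2 = (-0.9754, -0.2203)
∠(n_0, n_2) = 147.82°
δ = |180° − 147.82°| = 32.18°
32.18° ≤ 2α = 48.46°  →  valid

δ = 32.18°, valid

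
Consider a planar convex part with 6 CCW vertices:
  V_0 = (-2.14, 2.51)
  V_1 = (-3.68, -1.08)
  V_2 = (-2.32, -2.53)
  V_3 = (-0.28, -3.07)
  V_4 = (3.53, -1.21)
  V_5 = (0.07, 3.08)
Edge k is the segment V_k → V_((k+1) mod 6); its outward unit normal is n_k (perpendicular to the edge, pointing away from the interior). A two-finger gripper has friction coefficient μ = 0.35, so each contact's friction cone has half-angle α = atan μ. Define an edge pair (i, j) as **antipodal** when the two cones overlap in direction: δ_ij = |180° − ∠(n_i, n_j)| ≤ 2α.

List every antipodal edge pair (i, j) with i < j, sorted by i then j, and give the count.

count = 4; pairs: (1,4), (2,4), (2,5), (3,5)

α = atan 0.35 = 19.29°;  2α = 38.58°
n_0 = (-0.9190, +0.3942)
n_1 = (-0.7294, -0.6841)
n_2 = (-0.2559, -0.9667)
n_3 = (+0.4387, -0.8986)
n_4 = (+0.7784, +0.6278)
n_5 = (-0.2497, +0.9683)
  (0,1): δ = 113.62°  ·
  (0,2): δ = 81.61°  ·
  (0,3): δ = 40.76°  ·
  (0,4): δ = 62.10°  ·
  (0,5): δ = 127.68°  ·
  (1,2): δ = 147.99°  ·
  (1,3): δ = 107.14°  ·
  (1,4): δ = 4.28°  ✓
  (1,5): δ = 61.30°  ·
  (2,3): δ = 139.15°  ·
  (2,4): δ = 36.29°  ✓
  (2,5): δ = 29.29°  ✓
  (3,4): δ = 77.13°  ·
  (3,5): δ = 11.56°  ✓
  (4,5): δ = 114.42°  ·
antipodal pairs: 4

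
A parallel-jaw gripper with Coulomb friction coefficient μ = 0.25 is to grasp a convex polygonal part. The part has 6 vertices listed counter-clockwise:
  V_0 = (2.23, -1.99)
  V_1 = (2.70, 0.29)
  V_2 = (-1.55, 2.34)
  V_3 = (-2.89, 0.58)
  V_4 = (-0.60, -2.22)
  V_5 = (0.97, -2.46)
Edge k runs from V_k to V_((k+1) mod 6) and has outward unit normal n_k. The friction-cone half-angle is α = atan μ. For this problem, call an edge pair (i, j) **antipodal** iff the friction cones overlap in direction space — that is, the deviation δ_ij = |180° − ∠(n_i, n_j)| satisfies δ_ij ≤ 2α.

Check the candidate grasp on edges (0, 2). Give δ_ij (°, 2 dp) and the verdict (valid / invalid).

α = atan 0.25 = 14.04°;  2α = 28.07°
edge 0: e_0 = (+0.47, +2.28);  n_0 = (+0.9794, -0.2019)
edge 2: e_2 = (-1.34, -1.76);  n_2 = (-0.7956, +0.6058)
∠(n_0, n_2) = 154.36°
δ = |180° − 154.36°| = 25.64°
25.64° ≤ 2α = 28.07°  →  valid

δ = 25.64°, valid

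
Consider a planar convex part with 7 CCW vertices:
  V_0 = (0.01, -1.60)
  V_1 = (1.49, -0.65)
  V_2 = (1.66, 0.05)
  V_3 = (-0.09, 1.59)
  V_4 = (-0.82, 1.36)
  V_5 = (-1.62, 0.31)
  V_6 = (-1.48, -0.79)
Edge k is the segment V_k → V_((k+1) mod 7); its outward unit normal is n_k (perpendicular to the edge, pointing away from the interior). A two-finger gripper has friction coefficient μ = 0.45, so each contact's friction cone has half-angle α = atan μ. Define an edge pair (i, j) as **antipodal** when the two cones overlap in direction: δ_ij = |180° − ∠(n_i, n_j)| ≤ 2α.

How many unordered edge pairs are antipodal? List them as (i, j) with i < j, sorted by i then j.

α = atan 0.45 = 24.23°;  2α = 48.46°
n_0 = (+0.5402, -0.8415)
n_1 = (+0.9718, -0.2360)
n_2 = (+0.6606, +0.7507)
n_3 = (-0.3005, +0.9538)
n_4 = (-0.7954, +0.6060)
n_5 = (-0.9920, -0.1263)
n_6 = (-0.4776, -0.8786)
  (0,1): δ = 136.35°  ·
  (0,2): δ = 74.04°  ·
  (0,3): δ = 15.21°  ✓
  (0,4): δ = 20.00°  ✓
  (0,5): δ = 64.56°  ·
  (0,6): δ = 118.77°  ·
  (1,2): δ = 117.70°  ·
  (1,3): δ = 58.86°  ·
  (1,4): δ = 23.65°  ✓
  (1,5): δ = 20.90°  ✓
  (1,6): δ = 75.12°  ·
  (2,3): δ = 121.16°  ·
  (2,4): δ = 85.96°  ·
  (2,5): δ = 41.40°  ✓
  (2,6): δ = 12.82°  ✓
  (3,4): δ = 144.79°  ·
  (3,5): δ = 100.23°  ·
  (3,6): δ = 46.02°  ✓
  (4,5): δ = 135.44°  ·
  (4,6): δ = 81.23°  ·
  (5,6): δ = 125.78°  ·
antipodal pairs: 7

count = 7; pairs: (0,3), (0,4), (1,4), (1,5), (2,5), (2,6), (3,6)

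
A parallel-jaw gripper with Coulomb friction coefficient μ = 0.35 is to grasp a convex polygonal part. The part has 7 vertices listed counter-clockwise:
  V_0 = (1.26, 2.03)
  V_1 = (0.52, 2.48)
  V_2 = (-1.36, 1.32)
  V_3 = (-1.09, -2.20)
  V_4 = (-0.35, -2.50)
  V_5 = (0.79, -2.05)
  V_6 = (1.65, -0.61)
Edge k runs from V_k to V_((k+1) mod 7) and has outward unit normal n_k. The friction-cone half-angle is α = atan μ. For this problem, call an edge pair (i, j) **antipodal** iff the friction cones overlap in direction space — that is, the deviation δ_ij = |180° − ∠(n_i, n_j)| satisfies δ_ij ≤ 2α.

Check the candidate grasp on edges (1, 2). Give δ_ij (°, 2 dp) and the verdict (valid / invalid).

δ = 117.29°, invalid

α = atan 0.35 = 19.29°;  2α = 38.58°
edge 1: e_1 = (-1.88, -1.16);  n_1 = (-0.5251, +0.8510)
edge 2: e_2 = (+0.27, -3.52);  n_2 = (-0.9971, -0.0765)
∠(n_1, n_2) = 62.71°
δ = |180° − 62.71°| = 117.29°
117.29° > 2α = 38.58°  →  invalid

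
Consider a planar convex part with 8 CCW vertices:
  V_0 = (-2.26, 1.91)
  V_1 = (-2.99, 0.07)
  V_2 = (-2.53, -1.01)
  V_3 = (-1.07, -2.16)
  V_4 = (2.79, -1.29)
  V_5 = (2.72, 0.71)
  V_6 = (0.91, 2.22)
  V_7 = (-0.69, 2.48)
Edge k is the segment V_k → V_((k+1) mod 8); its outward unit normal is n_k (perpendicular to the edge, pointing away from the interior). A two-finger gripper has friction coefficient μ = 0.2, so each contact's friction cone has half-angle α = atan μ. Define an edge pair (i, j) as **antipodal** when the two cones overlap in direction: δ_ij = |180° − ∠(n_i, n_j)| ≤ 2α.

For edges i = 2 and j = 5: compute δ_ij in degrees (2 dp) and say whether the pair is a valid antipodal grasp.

δ = 1.61°, valid

α = atan 0.2 = 11.31°;  2α = 22.62°
edge 2: e_2 = (+1.46, -1.15);  n_2 = (-0.6188, -0.7856)
edge 5: e_5 = (-1.81, +1.51);  n_5 = (+0.6406, +0.7679)
∠(n_2, n_5) = 178.39°
δ = |180° − 178.39°| = 1.61°
1.61° ≤ 2α = 22.62°  →  valid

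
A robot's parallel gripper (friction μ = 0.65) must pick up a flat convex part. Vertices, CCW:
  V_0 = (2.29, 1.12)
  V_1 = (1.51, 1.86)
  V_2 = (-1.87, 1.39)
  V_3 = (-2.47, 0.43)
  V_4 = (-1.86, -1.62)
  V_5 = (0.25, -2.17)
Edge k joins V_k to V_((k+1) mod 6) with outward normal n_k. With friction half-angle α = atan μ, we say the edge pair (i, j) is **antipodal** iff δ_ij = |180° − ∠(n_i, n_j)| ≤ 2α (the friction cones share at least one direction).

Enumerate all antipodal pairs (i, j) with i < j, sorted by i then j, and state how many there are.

count = 6; pairs: (0,3), (0,4), (1,4), (1,5), (2,5), (3,5)

α = atan 0.65 = 33.02°;  2α = 66.05°
n_0 = (+0.6883, +0.7255)
n_1 = (-0.1377, +0.9905)
n_2 = (-0.8480, +0.5300)
n_3 = (-0.9585, -0.2852)
n_4 = (-0.2522, -0.9677)
n_5 = (+0.8499, -0.5270)
  (0,1): δ = 128.59°  ·
  (0,2): δ = 78.51°  ·
  (0,3): δ = 29.94°  ✓
  (0,4): δ = 28.88°  ✓
  (0,5): δ = 101.69°  ·
  (1,2): δ = 129.92°  ·
  (1,3): δ = 81.35°  ·
  (1,4): δ = 22.53°  ✓
  (1,5): δ = 50.28°  ✓
  (2,3): δ = 131.42°  ·
  (2,4): δ = 72.60°  ·
  (2,5): δ = 0.20°  ✓
  (3,4): δ = 121.18°  ·
  (3,5): δ = 48.37°  ✓
  (4,5): δ = 107.19°  ·
antipodal pairs: 6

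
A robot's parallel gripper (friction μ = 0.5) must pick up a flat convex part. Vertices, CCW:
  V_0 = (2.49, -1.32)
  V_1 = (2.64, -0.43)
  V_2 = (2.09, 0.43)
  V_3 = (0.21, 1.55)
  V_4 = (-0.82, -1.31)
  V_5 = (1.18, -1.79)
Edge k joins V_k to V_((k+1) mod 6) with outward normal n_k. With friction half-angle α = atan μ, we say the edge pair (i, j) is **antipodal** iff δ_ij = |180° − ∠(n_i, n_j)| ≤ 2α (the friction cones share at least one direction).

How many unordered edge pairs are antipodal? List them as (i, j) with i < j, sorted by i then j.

α = atan 0.5 = 26.57°;  2α = 53.13°
n_0 = (+0.9861, -0.1662)
n_1 = (+0.8424, +0.5388)
n_2 = (+0.5118, +0.8591)
n_3 = (-0.9408, +0.3388)
n_4 = (-0.2334, -0.9724)
n_5 = (+0.3377, -0.9413)
  (0,1): δ = 137.83°  ·
  (0,2): δ = 111.22°  ·
  (0,3): δ = 10.24°  ✓
  (0,4): δ = 86.07°  ·
  (0,5): δ = 119.30°  ·
  (1,2): δ = 153.38°  ·
  (1,3): δ = 52.41°  ✓
  (1,4): δ = 43.90°  ✓
  (1,5): δ = 77.14°  ·
  (2,3): δ = 79.02°  ·
  (2,4): δ = 17.29°  ✓
  (2,5): δ = 50.52°  ✓
  (3,4): δ = 83.69°  ·
  (3,5): δ = 50.46°  ✓
  (4,5): δ = 146.77°  ·
antipodal pairs: 6

count = 6; pairs: (0,3), (1,3), (1,4), (2,4), (2,5), (3,5)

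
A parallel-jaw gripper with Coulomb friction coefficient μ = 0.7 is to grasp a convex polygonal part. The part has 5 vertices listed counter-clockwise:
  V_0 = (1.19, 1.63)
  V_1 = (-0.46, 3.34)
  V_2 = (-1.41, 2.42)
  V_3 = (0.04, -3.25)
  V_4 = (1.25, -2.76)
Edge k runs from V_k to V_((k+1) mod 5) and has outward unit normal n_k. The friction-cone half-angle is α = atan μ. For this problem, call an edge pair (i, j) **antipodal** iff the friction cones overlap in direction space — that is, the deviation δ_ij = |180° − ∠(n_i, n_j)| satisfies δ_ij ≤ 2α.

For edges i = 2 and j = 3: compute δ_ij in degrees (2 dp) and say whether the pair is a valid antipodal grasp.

α = atan 0.7 = 34.99°;  2α = 69.98°
edge 2: e_2 = (+1.45, -5.67);  n_2 = (-0.9688, -0.2478)
edge 3: e_3 = (+1.21, +0.49);  n_3 = (+0.3753, -0.9269)
∠(n_2, n_3) = 97.70°
δ = |180° − 97.70°| = 82.30°
82.30° > 2α = 69.98°  →  invalid

δ = 82.30°, invalid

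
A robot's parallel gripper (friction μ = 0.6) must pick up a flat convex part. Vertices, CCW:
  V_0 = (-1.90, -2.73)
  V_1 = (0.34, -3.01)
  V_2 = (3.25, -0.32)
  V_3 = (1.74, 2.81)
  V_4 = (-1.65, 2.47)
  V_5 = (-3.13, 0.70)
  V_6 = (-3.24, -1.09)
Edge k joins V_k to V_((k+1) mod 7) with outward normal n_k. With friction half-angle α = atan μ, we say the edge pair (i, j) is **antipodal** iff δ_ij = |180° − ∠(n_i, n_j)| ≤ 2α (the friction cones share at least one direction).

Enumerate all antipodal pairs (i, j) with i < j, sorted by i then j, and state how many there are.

count = 9; pairs: (0,2), (0,3), (0,4), (1,3), (1,4), (1,5), (2,5), (2,6), (3,6)

α = atan 0.6 = 30.96°;  2α = 61.93°
n_0 = (-0.1240, -0.9923)
n_1 = (+0.6788, -0.7343)
n_2 = (+0.9007, +0.4345)
n_3 = (-0.0998, +0.9950)
n_4 = (-0.7672, +0.6415)
n_5 = (-0.9981, +0.0613)
n_6 = (-0.7744, -0.6327)
  (0,1): δ = 130.12°  ·
  (0,2): δ = 57.12°  ✓
  (0,3): δ = 12.85°  ✓
  (0,4): δ = 57.22°  ✓
  (0,5): δ = 93.61°  ·
  (0,6): δ = 136.38°  ·
  (1,2): δ = 107.00°  ·
  (1,3): δ = 37.02°  ✓
  (1,4): δ = 7.35°  ✓
  (1,5): δ = 43.73°  ✓
  (1,6): δ = 86.50°  ·
  (2,3): δ = 110.03°  ·
  (2,4): δ = 65.65°  ·
  (2,5): δ = 29.27°  ✓
  (2,6): δ = 13.50°  ✓
  (3,4): δ = 135.63°  ·
  (3,5): δ = 99.24°  ·
  (3,6): δ = 56.48°  ✓
  (4,5): δ = 143.62°  ·
  (4,6): δ = 100.85°  ·
  (5,6): δ = 137.23°  ·
antipodal pairs: 9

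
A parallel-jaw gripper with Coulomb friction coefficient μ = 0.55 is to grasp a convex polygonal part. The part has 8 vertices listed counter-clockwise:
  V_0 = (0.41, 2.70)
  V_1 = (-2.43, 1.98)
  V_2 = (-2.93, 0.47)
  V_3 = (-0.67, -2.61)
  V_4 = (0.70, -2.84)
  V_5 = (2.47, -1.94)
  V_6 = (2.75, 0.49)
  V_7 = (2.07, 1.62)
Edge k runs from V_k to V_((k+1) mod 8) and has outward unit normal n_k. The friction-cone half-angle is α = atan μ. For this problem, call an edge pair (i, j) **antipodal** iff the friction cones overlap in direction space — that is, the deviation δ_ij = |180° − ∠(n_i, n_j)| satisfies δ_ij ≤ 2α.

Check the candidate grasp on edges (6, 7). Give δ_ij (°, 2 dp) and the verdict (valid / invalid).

α = atan 0.55 = 28.81°;  2α = 57.62°
edge 6: e_6 = (-0.68, +1.13);  n_6 = (+0.8568, +0.5156)
edge 7: e_7 = (-1.66, +1.08);  n_7 = (+0.5453, +0.8382)
∠(n_6, n_7) = 25.91°
δ = |180° − 25.91°| = 154.09°
154.09° > 2α = 57.62°  →  invalid

δ = 154.09°, invalid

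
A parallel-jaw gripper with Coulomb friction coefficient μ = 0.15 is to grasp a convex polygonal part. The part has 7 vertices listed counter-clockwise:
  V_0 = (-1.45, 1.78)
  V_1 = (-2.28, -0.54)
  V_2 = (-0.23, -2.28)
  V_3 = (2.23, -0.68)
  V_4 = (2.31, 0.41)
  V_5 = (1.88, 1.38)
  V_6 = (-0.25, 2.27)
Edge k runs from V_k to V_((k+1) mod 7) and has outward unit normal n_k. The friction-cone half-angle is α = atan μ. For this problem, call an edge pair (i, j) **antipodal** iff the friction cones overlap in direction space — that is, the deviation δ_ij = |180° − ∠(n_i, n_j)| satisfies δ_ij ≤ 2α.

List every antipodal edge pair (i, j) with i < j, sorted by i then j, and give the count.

α = atan 0.15 = 8.53°;  2α = 17.06°
n_0 = (-0.9416, +0.3369)
n_1 = (-0.6471, -0.7624)
n_2 = (+0.5452, -0.8383)
n_3 = (+0.9973, -0.0732)
n_4 = (+0.9142, +0.4053)
n_5 = (+0.3855, +0.9227)
n_6 = (-0.3780, +0.9258)
  (0,1): δ = 110.64°  ·
  (0,2): δ = 37.27°  ·
  (0,3): δ = 15.49°  ✓
  (0,4): δ = 43.59°  ·
  (0,5): δ = 87.01°  ·
  (0,6): δ = 131.90°  ·
  (1,2): δ = 106.64°  ·
  (1,3): δ = 53.87°  ·
  (1,4): δ = 25.77°  ·
  (1,5): δ = 17.65°  ·
  (1,6): δ = 62.54°  ·
  (2,3): δ = 127.24°  ·
  (2,4): δ = 99.13°  ·
  (2,5): δ = 55.72°  ·
  (2,6): δ = 10.83°  ✓
  (3,4): δ = 151.89°  ·
  (3,5): δ = 108.48°  ·
  (3,6): δ = 63.59°  ·
  (4,5): δ = 136.58°  ·
  (4,6): δ = 91.70°  ·
  (5,6): δ = 135.11°  ·
antipodal pairs: 2

count = 2; pairs: (0,3), (2,6)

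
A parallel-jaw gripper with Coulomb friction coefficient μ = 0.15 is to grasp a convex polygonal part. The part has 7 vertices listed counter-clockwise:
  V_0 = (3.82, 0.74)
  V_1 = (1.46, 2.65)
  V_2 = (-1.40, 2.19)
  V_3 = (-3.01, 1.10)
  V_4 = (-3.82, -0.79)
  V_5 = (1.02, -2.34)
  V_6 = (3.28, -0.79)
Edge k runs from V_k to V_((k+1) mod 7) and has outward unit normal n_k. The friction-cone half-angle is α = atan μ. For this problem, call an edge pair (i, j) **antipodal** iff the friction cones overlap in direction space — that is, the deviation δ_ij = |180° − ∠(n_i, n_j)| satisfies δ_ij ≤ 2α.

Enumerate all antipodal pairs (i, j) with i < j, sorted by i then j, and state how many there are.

α = atan 0.15 = 8.53°;  2α = 17.06°
n_0 = (+0.6291, +0.7773)
n_1 = (-0.1588, +0.9873)
n_2 = (-0.5606, +0.8281)
n_3 = (-0.9191, +0.3939)
n_4 = (-0.3050, -0.9524)
n_5 = (+0.5656, -0.8247)
n_6 = (+0.9430, -0.3328)
  (0,1): δ = 131.88°  ·
  (0,2): δ = 106.92°  ·
  (0,3): δ = 74.21°  ·
  (0,4): δ = 21.23°  ·
  (0,5): δ = 73.43°  ·
  (0,6): δ = 109.54°  ·
  (1,2): δ = 155.04°  ·
  (1,3): δ = 122.34°  ·
  (1,4): δ = 26.89°  ·
  (1,5): δ = 25.31°  ·
  (1,6): δ = 61.42°  ·
  (2,3): δ = 147.30°  ·
  (2,4): δ = 51.86°  ·
  (2,5): δ = 0.35°  ✓
  (2,6): δ = 36.46°  ·
  (3,4): δ = 84.56°  ·
  (3,5): δ = 32.36°  ·
  (3,6): δ = 3.76°  ✓
  (4,5): δ = 127.80°  ·
  (4,6): δ = 91.68°  ·
  (5,6): δ = 143.88°  ·
antipodal pairs: 2

count = 2; pairs: (2,5), (3,6)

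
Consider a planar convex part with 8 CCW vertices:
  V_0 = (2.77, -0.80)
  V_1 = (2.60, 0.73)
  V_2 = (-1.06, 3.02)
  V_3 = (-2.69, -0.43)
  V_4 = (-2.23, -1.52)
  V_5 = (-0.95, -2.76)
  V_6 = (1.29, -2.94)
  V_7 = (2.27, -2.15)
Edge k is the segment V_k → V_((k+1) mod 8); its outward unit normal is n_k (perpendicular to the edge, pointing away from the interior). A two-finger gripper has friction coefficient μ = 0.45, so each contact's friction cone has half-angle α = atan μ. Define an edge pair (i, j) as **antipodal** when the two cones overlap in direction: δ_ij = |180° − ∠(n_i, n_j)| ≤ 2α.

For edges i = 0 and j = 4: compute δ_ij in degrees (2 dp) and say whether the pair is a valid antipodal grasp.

δ = 39.57°, valid

α = atan 0.45 = 24.23°;  2α = 48.46°
edge 0: e_0 = (-0.17, +1.53);  n_0 = (+0.9939, +0.1104)
edge 4: e_4 = (+1.28, -1.24);  n_4 = (-0.6958, -0.7182)
∠(n_0, n_4) = 140.43°
δ = |180° − 140.43°| = 39.57°
39.57° ≤ 2α = 48.46°  →  valid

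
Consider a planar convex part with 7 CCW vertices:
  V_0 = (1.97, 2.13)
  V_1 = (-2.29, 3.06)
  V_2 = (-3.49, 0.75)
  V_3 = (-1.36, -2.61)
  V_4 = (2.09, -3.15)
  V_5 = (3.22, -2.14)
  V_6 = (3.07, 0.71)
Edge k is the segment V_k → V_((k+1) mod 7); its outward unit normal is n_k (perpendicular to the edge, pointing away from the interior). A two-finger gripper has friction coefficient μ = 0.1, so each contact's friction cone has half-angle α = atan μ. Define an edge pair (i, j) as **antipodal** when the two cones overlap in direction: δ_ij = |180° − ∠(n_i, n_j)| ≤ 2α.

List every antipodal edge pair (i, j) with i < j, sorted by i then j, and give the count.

α = atan 0.1 = 5.71°;  2α = 11.42°
n_0 = (+0.2133, +0.9770)
n_1 = (-0.8874, +0.4610)
n_2 = (-0.8446, -0.5354)
n_3 = (-0.1546, -0.9880)
n_4 = (+0.6664, -0.7456)
n_5 = (+0.9986, +0.0526)
n_6 = (+0.7905, +0.6124)
  (0,1): δ = 105.14°  ·
  (0,2): δ = 45.31°  ·
  (0,3): δ = 3.42°  ✓
  (0,4): δ = 54.11°  ·
  (0,5): δ = 105.33°  ·
  (0,6): δ = 140.08°  ·
  (1,2): δ = 120.18°  ·
  (1,3): δ = 71.44°  ·
  (1,4): δ = 20.76°  ·
  (1,5): δ = 30.46°  ·
  (1,6): δ = 65.21°  ·
  (2,3): δ = 131.27°  ·
  (2,4): δ = 80.58°  ·
  (2,5): δ = 29.36°  ·
  (2,6): δ = 5.39°  ✓
  (3,4): δ = 129.31°  ·
  (3,5): δ = 78.09°  ·
  (3,6): δ = 43.34°  ·
  (4,5): δ = 128.78°  ·
  (4,6): δ = 94.03°  ·
  (5,6): δ = 145.25°  ·
antipodal pairs: 2

count = 2; pairs: (0,3), (2,6)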